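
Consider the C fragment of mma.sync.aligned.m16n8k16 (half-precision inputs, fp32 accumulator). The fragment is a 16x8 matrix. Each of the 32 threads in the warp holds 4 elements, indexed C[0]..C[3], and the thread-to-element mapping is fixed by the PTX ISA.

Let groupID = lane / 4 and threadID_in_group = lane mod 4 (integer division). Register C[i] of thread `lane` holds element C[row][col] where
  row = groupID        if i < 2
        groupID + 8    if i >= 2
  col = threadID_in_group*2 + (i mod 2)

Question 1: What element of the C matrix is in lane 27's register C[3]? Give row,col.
14,7

L=27=>grp=27>>2=6, tig=27&3=3
[3]=>row 6+8=14  col 3·2+1=7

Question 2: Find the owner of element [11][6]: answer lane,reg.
15,2

r: 11->gid=3,r8=1  c: 6->tid=3,i&1=0
L=3*4+3=15  i=1*2+0=2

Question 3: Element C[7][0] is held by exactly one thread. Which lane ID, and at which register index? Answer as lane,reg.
r=7→G=7,rhi=0  c=0→T=0,p=0
L=7*4+0=28  i=0*2+0=0

28,0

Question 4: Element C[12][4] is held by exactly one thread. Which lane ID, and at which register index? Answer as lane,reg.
r:12=>grp=4,rB=1  c:4=>tig=2,lo=0
L=4*4+2=18  i=1*2+0=2

18,2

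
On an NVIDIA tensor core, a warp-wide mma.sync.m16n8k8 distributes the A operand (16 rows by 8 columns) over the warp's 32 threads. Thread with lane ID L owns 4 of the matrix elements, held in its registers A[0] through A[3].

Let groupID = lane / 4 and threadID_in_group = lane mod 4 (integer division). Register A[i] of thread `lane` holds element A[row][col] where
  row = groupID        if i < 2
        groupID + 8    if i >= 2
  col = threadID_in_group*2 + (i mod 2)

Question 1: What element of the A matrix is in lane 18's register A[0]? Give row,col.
L=18->g=18>>2=4, t=18&3=2
[0]->row 4+0=4  col 2·2+0=4

4,4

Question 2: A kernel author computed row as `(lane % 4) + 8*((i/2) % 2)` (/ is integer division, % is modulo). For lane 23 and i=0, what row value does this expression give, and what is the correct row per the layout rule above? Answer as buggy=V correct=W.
buggy=3 correct=5

`(lane % 4) + 8*((i/2) % 2)`[23,0]⇒3
lane 23⇒23/4=5, 23 mod 4=3
i=0  r:5+0⇒5  c:2·3+0⇒6
row: 3 vs 5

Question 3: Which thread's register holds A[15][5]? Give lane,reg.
30,3

r: 15->gid=7,r8=1  c: 5->tid=2,i&1=1
L=7*4+2=30  i=1*2+1=3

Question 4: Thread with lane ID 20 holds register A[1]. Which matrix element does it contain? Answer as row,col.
lane 20→20/4=5, 20 mod 4=0
i=1  r:5+0→5  c:2·0+1→1

5,1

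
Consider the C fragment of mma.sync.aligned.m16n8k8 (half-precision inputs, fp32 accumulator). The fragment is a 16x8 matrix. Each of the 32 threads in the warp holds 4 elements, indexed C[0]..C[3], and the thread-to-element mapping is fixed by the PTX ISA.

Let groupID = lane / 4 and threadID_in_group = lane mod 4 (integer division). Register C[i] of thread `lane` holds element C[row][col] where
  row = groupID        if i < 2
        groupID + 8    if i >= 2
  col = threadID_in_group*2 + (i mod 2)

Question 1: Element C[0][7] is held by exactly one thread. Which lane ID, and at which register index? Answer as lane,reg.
3,1

r=0⇒gr=0,Rb=0  c=7⇒th=3,odd=1
L=0*4+3=3  i=0*2+1=1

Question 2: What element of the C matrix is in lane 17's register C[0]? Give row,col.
4,2

17: G=4,T=1
[0] (4+0,1*2+0) = (4,2)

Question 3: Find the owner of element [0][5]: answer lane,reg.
2,1

r=0⇒gr=0,Rb=0  c=5⇒th=2,odd=1
L=0*4+2=2  i=0*2+1=1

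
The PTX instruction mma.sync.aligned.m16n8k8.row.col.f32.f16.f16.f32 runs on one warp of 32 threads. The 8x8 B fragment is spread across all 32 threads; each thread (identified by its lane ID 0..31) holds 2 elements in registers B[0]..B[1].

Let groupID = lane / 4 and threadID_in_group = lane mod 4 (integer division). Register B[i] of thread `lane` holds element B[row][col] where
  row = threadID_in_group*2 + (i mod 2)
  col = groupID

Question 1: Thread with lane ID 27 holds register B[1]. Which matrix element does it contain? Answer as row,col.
7,6

27: G=6,T=3
[1] (3*2+1,6) = (7,6)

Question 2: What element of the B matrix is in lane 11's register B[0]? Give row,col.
lane 11=>11/4=2, 11 mod 4=3
i=0  r:2·3+0=>6  c:2

6,2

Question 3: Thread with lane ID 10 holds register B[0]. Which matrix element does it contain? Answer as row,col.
lane 10=>10/4=2, 10 mod 4=2
i=0  r:2·2+0=>4  c:2

4,2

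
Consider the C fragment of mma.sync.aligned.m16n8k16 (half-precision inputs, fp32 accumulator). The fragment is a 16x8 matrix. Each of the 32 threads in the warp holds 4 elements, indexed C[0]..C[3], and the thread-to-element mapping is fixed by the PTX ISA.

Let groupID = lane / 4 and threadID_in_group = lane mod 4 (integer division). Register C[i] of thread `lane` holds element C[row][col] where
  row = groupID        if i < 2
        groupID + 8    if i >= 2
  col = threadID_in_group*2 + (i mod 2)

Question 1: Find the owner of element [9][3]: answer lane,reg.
r: 9->gid=1,r8=1  c: 3->tid=1,i&1=1
L=1*4+1=5  i=1*2+1=3

5,3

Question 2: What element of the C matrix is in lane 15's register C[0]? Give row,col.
lane 15->15/4=3, 15 mod 4=3
i=0  r:3+0->3  c:2·3+0->6

3,6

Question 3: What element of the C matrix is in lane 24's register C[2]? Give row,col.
lane 24: gid=6 (24/4), tid=0 (24%4)
i=2: r=6+8=14, c=0*2+0=0

14,0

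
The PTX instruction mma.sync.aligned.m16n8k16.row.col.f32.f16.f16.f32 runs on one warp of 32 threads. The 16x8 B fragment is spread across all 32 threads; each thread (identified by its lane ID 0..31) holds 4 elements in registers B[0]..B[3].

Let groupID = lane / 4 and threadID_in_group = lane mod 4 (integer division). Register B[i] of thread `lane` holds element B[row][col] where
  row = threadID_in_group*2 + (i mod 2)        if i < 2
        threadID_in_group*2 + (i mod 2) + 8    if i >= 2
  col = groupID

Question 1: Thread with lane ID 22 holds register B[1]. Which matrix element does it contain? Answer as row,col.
L=22→G=22>>2=5, T=22&3=2
[1]→row 2·2+1+0=5  col G=5

5,5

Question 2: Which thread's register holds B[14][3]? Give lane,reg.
c=3->g=3  r=14->rb=1,t=3,b0=0
L=3*4+3=15  i=1*2+0=2

15,2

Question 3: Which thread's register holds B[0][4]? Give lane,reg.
c=4→G=4  r=0→rhi=0,T=0,p=0
L=4*4+0=16  i=0*2+0=0

16,0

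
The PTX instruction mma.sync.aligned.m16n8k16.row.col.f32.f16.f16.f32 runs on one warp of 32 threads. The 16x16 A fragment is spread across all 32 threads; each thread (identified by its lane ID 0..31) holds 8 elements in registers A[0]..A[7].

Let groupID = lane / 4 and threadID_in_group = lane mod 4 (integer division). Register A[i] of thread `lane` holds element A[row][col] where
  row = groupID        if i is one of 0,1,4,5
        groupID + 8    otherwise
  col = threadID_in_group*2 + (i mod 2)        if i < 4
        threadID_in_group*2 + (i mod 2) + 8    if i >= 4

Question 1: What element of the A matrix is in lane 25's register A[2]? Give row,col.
14,2

L=25→G=25>>2=6, T=25&3=1
[2]→row 6+8=14  col 1·2+0+0=2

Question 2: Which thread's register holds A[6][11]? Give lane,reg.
25,5

r=6⇒gr=6,Rb=0  c=11⇒Cb=1,th=1,odd=1
L=6*4+1=25  i=1*4+0*2+1=5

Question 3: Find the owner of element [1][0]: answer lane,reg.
r=1⇒gr=1,Rb=0  c=0⇒Cb=0,th=0,odd=0
L=1*4+0=4  i=0*4+0*2+0=0

4,0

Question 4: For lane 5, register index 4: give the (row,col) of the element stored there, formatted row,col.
1,10

lane 5->5/4=1, 5 mod 4=1
i=4  r:1+0->1  c:2·1+0+8->10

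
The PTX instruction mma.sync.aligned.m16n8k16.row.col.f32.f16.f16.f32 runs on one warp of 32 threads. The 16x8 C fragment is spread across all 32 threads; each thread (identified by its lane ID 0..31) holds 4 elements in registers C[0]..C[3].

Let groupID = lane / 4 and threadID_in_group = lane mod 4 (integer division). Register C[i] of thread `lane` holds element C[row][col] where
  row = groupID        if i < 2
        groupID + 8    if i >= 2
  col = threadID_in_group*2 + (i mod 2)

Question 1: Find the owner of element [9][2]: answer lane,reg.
5,2

r=9->g=1,rb=1  c=2->t=1,b0=0
L=1*4+1=5  i=1*2+0=2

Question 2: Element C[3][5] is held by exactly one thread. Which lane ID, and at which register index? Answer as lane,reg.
r=3->g=3,rb=0  c=5->t=2,b0=1
L=3*4+2=14  i=0*2+1=1

14,1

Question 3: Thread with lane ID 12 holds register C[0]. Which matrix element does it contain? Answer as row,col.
lane 12: grp=3 (12/4), tig=0 (12%4)
i=0: r=3+0=3, c=0*2+0=0

3,0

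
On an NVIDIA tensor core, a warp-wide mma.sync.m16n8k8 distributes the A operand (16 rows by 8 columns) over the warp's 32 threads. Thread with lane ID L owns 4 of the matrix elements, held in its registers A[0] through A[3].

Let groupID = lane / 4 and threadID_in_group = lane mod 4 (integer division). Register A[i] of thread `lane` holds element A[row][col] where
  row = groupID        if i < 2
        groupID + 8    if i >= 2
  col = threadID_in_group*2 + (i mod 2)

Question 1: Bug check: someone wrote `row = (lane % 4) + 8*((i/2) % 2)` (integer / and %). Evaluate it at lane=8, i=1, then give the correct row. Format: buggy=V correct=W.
`(lane % 4) + 8*((i/2) % 2)`[8,1]⇒0
8: gr=2,th=0
[1] (2+0,0*2+1) = (2,1)
row: 0 vs 2

buggy=0 correct=2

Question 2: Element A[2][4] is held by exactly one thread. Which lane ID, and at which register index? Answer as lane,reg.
r: 2->gid=2,r8=0  c: 4->tid=2,i&1=0
L=2*4+2=10  i=0*2+0=0

10,0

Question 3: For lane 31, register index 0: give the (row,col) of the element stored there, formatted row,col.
lane 31: gr=7 (31/4), th=3 (31%4)
i=0: r=7+0=7, c=3*2+0=6

7,6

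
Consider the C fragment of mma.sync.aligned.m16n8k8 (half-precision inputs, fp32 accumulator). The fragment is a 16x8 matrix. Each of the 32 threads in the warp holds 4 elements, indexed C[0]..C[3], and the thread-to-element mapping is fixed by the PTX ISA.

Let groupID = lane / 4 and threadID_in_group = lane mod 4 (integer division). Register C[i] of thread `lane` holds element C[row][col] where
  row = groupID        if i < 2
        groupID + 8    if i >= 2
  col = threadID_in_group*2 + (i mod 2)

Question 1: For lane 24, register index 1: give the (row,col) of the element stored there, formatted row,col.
24: grp=6,tig=0
[1] (6+0,0*2+1) = (6,1)

6,1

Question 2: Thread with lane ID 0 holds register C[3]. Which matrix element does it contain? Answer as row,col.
8,1

L=0→G=0>>2=0, T=0&3=0
[3]→row 0+8=8  col 0·2+1=1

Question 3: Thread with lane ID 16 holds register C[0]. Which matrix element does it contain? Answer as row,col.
4,0

L=16->gid=16>>2=4, tid=16&3=0
[0]->row 4+0=4  col 0·2+0=0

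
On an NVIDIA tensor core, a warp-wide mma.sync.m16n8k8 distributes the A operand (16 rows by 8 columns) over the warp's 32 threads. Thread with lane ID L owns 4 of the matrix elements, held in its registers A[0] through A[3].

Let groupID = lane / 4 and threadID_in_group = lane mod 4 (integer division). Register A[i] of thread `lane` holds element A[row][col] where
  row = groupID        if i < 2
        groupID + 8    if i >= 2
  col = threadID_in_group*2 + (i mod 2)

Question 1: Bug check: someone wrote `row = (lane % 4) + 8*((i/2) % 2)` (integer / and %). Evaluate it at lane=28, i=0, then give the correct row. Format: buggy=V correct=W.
buggy=0 correct=7

`(lane % 4) + 8*((i/2) % 2)`[28,0]→0
lane 28: G=7 (28/4), T=0 (28%4)
i=0: r=7+0=7, c=0*2+0=0
row: 0 vs 7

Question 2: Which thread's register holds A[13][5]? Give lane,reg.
22,3

r=13→G=5,rhi=1  c=5→T=2,p=1
L=5*4+2=22  i=1*2+1=3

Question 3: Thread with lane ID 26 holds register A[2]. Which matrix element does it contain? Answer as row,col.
14,4

L=26⇒gr=26>>2=6, th=26&3=2
[2]⇒row 6+8=14  col 2·2+0=4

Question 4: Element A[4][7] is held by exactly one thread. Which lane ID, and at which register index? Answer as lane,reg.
19,1

r=4⇒gr=4,Rb=0  c=7⇒th=3,odd=1
L=4*4+3=19  i=0*2+1=1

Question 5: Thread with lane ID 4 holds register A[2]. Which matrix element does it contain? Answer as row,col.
9,0

lane 4: gr=1 (4/4), th=0 (4%4)
i=2: r=1+8=9, c=0*2+0=0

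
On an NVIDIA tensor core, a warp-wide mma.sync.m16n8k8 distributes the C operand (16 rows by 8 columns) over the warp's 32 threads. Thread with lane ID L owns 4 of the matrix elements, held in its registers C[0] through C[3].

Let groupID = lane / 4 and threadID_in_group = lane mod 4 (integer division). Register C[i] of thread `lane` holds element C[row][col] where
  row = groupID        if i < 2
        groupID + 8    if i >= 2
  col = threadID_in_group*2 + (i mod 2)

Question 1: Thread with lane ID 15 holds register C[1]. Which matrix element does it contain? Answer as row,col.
3,7

lane 15->15/4=3, 15 mod 4=3
i=1  r:3+0->3  c:2·3+1->7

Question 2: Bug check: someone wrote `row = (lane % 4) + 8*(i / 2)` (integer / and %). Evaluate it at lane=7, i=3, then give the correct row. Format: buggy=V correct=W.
`(lane % 4) + 8*(i / 2)`[7,3]⇒11
lane 7: gr=1 (7/4), th=3 (7%4)
i=3: r=1+8=9, c=3*2+1=7
row: 11 vs 9

buggy=11 correct=9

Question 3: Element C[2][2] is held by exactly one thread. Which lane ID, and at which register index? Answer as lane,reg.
r:2=>grp=2,rB=0  c:2=>tig=1,lo=0
L=2*4+1=9  i=0*2+0=0

9,0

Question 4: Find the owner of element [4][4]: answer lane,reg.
r=4→G=4,rhi=0  c=4→T=2,p=0
L=4*4+2=18  i=0*2+0=0

18,0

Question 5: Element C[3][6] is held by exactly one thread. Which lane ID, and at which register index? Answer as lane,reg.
r:3=>grp=3,rB=0  c:6=>tig=3,lo=0
L=3*4+3=15  i=0*2+0=0

15,0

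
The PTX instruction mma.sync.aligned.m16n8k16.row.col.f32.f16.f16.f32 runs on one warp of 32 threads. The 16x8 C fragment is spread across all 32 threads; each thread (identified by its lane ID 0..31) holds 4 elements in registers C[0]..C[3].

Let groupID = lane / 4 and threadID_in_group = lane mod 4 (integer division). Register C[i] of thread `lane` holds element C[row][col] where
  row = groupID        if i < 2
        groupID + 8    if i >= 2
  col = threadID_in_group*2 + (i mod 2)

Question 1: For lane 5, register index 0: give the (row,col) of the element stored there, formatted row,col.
5: grp=1,tig=1
[0] (1+0,1*2+0) = (1,2)

1,2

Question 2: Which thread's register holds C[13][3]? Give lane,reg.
r: 13->gid=5,r8=1  c: 3->tid=1,i&1=1
L=5*4+1=21  i=1*2+1=3

21,3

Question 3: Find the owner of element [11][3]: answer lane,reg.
r=11⇒gr=3,Rb=1  c=3⇒th=1,odd=1
L=3*4+1=13  i=1*2+1=3

13,3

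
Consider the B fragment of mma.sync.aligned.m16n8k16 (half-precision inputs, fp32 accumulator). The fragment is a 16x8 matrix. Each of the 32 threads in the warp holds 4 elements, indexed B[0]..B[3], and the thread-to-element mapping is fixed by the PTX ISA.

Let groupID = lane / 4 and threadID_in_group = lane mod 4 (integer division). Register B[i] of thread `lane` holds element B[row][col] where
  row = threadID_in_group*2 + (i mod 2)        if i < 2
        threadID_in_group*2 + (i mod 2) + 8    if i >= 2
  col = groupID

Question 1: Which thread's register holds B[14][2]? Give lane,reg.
c=2⇒gr=2  r=14⇒Rb=1,th=3,odd=0
L=2*4+3=11  i=1*2+0=2

11,2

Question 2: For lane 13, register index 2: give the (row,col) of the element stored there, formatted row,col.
10,3

L=13→G=13>>2=3, T=13&3=1
[2]→row 1·2+0+8=10  col G=3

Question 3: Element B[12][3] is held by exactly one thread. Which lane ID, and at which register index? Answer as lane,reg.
14,2

c: 3->gid=3  r: 12->r8=1,tid=2,i&1=0
L=3*4+2=14  i=1*2+0=2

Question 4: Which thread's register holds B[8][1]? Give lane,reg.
4,2

c:1=>grp=1  r:8=>rB=1,tig=0,lo=0
L=1*4+0=4  i=1*2+0=2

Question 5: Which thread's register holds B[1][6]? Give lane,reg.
c: 6->gid=6  r: 1->r8=0,tid=0,i&1=1
L=6*4+0=24  i=0*2+1=1

24,1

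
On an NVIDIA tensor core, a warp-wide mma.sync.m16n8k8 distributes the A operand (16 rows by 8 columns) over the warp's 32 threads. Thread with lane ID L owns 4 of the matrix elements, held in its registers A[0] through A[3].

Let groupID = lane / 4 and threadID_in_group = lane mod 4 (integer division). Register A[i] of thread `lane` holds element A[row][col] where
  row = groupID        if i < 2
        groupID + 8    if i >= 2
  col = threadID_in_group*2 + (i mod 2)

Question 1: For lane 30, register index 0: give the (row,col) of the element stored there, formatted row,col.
7,4

30: gr=7,th=2
[0] (7+0,2*2+0) = (7,4)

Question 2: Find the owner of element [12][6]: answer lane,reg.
r=12→G=4,rhi=1  c=6→T=3,p=0
L=4*4+3=19  i=1*2+0=2

19,2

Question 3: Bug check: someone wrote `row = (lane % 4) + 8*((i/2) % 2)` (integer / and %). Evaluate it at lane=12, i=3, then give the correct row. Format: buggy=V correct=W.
buggy=8 correct=11

`(lane % 4) + 8*((i/2) % 2)`[12,3]->8
L=12->gid=12>>2=3, tid=12&3=0
[3]->row 3+8=11  col 0·2+1=1
row: 8 vs 11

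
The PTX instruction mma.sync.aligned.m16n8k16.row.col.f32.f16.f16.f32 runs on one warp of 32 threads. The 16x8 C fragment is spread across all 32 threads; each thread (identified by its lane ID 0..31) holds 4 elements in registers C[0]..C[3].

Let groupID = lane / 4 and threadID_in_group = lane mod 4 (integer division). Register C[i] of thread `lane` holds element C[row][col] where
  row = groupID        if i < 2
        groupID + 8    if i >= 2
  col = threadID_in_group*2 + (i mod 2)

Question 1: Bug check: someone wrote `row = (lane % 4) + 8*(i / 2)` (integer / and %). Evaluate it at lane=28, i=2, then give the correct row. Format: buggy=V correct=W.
buggy=8 correct=15

`(lane % 4) + 8*(i / 2)`[28,2]→8
lane 28→28/4=7, 28 mod 4=0
i=2  r:7+8→15  c:2·0+0→0
row: 8 vs 15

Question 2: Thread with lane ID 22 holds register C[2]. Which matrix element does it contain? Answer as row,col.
22: gr=5,th=2
[2] (5+8,2*2+0) = (13,4)

13,4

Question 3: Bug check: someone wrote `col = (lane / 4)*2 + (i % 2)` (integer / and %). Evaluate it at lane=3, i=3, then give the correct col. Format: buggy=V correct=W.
`(lane / 4)*2 + (i % 2)`[3,3]->1
3: gid=0,tid=3
[3] (0+8,3*2+1) = (8,7)
col: 1 vs 7

buggy=1 correct=7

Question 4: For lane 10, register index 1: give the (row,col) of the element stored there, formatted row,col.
10: G=2,T=2
[1] (2+0,2*2+1) = (2,5)

2,5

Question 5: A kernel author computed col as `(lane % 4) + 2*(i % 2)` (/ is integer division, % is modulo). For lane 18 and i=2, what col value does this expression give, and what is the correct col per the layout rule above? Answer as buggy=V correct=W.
`(lane % 4) + 2*(i % 2)`[18,2]⇒2
18: gr=4,th=2
[2] (4+8,2*2+0) = (12,4)
col: 2 vs 4

buggy=2 correct=4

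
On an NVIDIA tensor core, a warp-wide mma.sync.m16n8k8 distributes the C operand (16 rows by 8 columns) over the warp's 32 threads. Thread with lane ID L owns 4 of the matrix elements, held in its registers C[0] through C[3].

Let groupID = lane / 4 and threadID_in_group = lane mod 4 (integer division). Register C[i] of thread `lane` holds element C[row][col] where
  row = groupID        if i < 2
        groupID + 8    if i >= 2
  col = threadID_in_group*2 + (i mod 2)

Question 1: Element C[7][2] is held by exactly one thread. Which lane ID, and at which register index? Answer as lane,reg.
r:7=>grp=7,rB=0  c:2=>tig=1,lo=0
L=7*4+1=29  i=0*2+0=0

29,0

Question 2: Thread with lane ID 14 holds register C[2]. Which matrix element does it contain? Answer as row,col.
14: G=3,T=2
[2] (3+8,2*2+0) = (11,4)

11,4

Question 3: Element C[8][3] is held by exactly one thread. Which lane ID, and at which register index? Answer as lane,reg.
1,3

r=8->g=0,rb=1  c=3->t=1,b0=1
L=0*4+1=1  i=1*2+1=3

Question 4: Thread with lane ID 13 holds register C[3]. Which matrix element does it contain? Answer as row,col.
lane 13: G=3 (13/4), T=1 (13%4)
i=3: r=3+8=11, c=1*2+1=3

11,3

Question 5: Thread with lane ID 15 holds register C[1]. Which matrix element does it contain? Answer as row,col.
3,7

L=15=>grp=15>>2=3, tig=15&3=3
[1]=>row 3+0=3  col 3·2+1=7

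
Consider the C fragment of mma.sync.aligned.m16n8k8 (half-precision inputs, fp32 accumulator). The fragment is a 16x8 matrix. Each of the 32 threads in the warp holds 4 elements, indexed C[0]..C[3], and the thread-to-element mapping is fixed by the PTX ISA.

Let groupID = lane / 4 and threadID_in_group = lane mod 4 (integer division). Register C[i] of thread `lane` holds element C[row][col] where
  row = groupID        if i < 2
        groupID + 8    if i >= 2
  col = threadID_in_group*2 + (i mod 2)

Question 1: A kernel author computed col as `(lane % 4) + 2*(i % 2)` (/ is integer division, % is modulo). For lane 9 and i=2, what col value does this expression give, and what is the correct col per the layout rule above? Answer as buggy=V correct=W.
buggy=1 correct=2

`(lane % 4) + 2*(i % 2)`[9,2]->1
9: gid=2,tid=1
[2] (2+8,1*2+0) = (10,2)
col: 1 vs 2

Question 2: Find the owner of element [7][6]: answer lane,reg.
31,0

r: 7->gid=7,r8=0  c: 6->tid=3,i&1=0
L=7*4+3=31  i=0*2+0=0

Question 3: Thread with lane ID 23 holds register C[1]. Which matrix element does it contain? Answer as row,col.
5,7

lane 23⇒23/4=5, 23 mod 4=3
i=1  r:5+0⇒5  c:2·3+1⇒7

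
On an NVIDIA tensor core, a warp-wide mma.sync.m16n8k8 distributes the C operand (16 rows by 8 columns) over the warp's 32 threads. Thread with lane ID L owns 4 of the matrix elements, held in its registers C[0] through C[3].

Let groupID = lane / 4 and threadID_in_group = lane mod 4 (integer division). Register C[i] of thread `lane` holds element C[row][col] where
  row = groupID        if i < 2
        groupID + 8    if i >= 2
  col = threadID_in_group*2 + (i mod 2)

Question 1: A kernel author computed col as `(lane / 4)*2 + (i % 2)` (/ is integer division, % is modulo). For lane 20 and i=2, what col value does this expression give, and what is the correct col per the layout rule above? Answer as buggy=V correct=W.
`(lane / 4)*2 + (i % 2)`[20,2]⇒10
lane 20⇒20/4=5, 20 mod 4=0
i=2  r:5+8⇒13  c:2·0+0⇒0
col: 10 vs 0

buggy=10 correct=0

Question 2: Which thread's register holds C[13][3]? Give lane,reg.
21,3

r:13=>grp=5,rB=1  c:3=>tig=1,lo=1
L=5*4+1=21  i=1*2+1=3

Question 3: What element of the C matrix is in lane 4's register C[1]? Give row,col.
1,1

lane 4: gid=1 (4/4), tid=0 (4%4)
i=1: r=1+0=1, c=0*2+1=1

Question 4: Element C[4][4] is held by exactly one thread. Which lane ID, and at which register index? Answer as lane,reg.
r=4->g=4,rb=0  c=4->t=2,b0=0
L=4*4+2=18  i=0*2+0=0

18,0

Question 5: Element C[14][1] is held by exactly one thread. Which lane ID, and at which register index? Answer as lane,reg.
24,3

r=14→G=6,rhi=1  c=1→T=0,p=1
L=6*4+0=24  i=1*2+1=3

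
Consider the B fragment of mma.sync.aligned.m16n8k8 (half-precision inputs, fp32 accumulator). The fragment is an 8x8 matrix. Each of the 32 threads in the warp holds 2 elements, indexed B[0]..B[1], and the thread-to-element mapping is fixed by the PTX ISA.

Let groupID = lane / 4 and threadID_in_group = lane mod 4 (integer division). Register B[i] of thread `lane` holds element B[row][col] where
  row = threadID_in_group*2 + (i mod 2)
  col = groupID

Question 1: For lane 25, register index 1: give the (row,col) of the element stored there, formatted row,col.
3,6

lane 25=>25/4=6, 25 mod 4=1
i=1  r:2·1+1=>3  c:6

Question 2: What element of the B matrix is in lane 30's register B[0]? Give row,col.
4,7

lane 30→30/4=7, 30 mod 4=2
i=0  r:2·2+0→4  c:7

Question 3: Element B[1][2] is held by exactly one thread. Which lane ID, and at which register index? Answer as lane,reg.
c=2⇒gr=2  r=1⇒th=0,odd=1
L=2*4+0=8  i=1=1

8,1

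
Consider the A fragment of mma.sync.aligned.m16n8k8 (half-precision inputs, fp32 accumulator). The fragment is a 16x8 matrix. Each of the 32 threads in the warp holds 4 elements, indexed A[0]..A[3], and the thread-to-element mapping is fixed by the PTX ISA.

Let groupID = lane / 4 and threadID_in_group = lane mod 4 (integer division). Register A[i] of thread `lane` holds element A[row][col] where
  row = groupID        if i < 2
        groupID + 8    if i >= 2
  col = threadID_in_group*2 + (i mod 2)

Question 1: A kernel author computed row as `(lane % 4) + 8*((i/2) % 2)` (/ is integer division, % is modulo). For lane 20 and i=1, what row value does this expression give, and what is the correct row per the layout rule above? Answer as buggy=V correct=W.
`(lane % 4) + 8*((i/2) % 2)`[20,1]→0
lane 20→20/4=5, 20 mod 4=0
i=1  r:5+0→5  c:2·0+1→1
row: 0 vs 5

buggy=0 correct=5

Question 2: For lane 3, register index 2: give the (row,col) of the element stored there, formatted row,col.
8,6

lane 3⇒3/4=0, 3 mod 4=3
i=2  r:0+8⇒8  c:2·3+0⇒6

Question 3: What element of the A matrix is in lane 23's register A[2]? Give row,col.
lane 23->23/4=5, 23 mod 4=3
i=2  r:5+8->13  c:2·3+0->6

13,6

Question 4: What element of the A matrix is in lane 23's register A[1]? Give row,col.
L=23=>grp=23>>2=5, tig=23&3=3
[1]=>row 5+0=5  col 3·2+1=7

5,7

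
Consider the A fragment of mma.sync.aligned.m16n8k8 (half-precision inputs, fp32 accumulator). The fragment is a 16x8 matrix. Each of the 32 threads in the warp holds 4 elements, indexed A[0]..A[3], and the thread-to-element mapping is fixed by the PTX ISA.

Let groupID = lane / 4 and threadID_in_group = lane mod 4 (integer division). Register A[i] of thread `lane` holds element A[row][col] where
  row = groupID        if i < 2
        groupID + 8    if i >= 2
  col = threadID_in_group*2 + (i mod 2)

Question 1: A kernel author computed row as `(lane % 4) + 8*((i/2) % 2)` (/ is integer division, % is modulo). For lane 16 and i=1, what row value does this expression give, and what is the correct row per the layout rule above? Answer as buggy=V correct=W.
buggy=0 correct=4

`(lane % 4) + 8*((i/2) % 2)`[16,1]⇒0
L=16⇒gr=16>>2=4, th=16&3=0
[1]⇒row 4+0=4  col 0·2+1=1
row: 0 vs 4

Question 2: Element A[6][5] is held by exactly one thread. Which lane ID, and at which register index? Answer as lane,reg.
r=6→G=6,rhi=0  c=5→T=2,p=1
L=6*4+2=26  i=0*2+1=1

26,1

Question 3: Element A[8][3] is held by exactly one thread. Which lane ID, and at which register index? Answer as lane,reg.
r=8→G=0,rhi=1  c=3→T=1,p=1
L=0*4+1=1  i=1*2+1=3

1,3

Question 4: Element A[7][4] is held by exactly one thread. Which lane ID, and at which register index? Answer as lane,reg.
30,0

r: 7->gid=7,r8=0  c: 4->tid=2,i&1=0
L=7*4+2=30  i=0*2+0=0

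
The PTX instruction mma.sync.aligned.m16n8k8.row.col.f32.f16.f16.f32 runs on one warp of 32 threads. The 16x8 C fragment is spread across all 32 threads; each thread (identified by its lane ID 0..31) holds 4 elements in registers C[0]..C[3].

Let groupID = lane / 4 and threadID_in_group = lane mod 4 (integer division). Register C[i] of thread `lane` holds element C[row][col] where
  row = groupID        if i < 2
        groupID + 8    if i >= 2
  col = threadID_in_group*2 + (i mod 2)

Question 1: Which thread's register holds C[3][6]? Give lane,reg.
r: 3->gid=3,r8=0  c: 6->tid=3,i&1=0
L=3*4+3=15  i=0*2+0=0

15,0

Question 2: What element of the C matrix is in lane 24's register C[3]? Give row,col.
14,1

lane 24⇒24/4=6, 24 mod 4=0
i=3  r:6+8⇒14  c:2·0+1⇒1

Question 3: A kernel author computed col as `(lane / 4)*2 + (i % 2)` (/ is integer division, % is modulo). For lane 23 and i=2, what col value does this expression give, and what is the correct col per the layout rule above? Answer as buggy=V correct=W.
buggy=10 correct=6

`(lane / 4)*2 + (i % 2)`[23,2]=>10
lane 23=>23/4=5, 23 mod 4=3
i=2  r:5+8=>13  c:2·3+0=>6
col: 10 vs 6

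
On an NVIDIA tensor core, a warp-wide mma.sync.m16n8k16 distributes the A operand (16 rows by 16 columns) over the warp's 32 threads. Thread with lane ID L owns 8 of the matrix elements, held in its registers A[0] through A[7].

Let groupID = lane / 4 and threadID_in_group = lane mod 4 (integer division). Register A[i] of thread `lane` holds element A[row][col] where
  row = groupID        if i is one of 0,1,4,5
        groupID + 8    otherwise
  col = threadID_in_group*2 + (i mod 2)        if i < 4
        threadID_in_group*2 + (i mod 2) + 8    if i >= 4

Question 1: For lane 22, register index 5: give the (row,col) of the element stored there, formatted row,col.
L=22→G=22>>2=5, T=22&3=2
[5]→row 5+0=5  col 2·2+1+8=13

5,13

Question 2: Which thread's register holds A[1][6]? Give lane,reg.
7,0

r:1=>grp=1,rB=0  c:6=>cB=0,tig=3,lo=0
L=1*4+3=7  i=0*4+0*2+0=0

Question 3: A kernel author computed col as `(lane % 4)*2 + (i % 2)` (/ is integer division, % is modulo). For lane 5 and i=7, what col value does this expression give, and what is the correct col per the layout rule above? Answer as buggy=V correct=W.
buggy=3 correct=11

`(lane % 4)*2 + (i % 2)`[5,7]→3
L=5→G=5>>2=1, T=5&3=1
[7]→row 1+8=9  col 1·2+1+8=11
col: 3 vs 11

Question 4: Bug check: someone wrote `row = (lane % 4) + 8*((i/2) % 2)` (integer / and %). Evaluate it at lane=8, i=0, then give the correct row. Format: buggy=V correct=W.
buggy=0 correct=2

`(lane % 4) + 8*((i/2) % 2)`[8,0]→0
L=8→G=8>>2=2, T=8&3=0
[0]→row 2+0=2  col 0·2+0+0=0
row: 0 vs 2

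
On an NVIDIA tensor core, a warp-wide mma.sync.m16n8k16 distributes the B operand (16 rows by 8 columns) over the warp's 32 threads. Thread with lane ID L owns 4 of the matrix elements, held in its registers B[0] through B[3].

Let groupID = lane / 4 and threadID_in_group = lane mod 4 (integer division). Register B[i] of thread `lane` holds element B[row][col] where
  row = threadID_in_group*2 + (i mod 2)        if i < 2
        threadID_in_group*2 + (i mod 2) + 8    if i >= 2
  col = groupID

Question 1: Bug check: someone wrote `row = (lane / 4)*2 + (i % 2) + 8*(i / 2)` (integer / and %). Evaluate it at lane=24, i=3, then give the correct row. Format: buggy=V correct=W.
`(lane / 4)*2 + (i % 2) + 8*(i / 2)`[24,3]→21
lane 24: G=6 (24/4), T=0 (24%4)
i=3: r=0*2+1+8=9, c=G=6
row: 21 vs 9

buggy=21 correct=9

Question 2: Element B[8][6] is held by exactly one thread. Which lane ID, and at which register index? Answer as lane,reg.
24,2

c=6⇒gr=6  r=8⇒Rb=1,th=0,odd=0
L=6*4+0=24  i=1*2+0=2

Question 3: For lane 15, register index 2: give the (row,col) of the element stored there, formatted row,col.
L=15=>grp=15>>2=3, tig=15&3=3
[2]=>row 3·2+0+8=14  col grp=3

14,3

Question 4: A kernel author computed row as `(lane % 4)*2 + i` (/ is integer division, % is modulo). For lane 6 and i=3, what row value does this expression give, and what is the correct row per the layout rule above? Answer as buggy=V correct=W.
`(lane % 4)*2 + i`[6,3]=>7
lane 6: grp=1 (6/4), tig=2 (6%4)
i=3: r=2*2+1+8=13, c=grp=1
row: 7 vs 13

buggy=7 correct=13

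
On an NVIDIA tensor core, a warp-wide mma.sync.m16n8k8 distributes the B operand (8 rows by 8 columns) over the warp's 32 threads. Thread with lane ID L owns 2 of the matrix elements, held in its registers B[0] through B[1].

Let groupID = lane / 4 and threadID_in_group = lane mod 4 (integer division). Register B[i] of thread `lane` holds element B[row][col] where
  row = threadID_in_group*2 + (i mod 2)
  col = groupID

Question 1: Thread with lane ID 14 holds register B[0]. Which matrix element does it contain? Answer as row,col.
4,3

lane 14->14/4=3, 14 mod 4=2
i=0  r:2·2+0->4  c:3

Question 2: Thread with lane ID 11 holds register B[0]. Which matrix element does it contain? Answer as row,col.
6,2

L=11->gid=11>>2=2, tid=11&3=3
[0]->row 3·2+0=6  col gid=2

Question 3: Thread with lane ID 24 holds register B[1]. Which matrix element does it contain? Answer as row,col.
lane 24: gr=6 (24/4), th=0 (24%4)
i=1: r=0*2+1=1, c=gr=6

1,6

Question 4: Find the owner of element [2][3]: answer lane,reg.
13,0

c: 3->gid=3  r: 2->tid=1,i&1=0
L=3*4+1=13  i=0=0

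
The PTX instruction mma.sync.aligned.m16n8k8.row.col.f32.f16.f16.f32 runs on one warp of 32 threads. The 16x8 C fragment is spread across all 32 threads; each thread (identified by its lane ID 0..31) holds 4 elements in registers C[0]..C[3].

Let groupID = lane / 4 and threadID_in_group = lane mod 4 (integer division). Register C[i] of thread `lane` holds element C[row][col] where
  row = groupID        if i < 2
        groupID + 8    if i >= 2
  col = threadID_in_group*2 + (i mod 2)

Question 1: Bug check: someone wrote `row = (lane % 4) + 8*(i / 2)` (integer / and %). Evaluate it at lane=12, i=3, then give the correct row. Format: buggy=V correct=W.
`(lane % 4) + 8*(i / 2)`[12,3]→8
lane 12→12/4=3, 12 mod 4=0
i=3  r:3+8→11  c:2·0+1→1
row: 8 vs 11

buggy=8 correct=11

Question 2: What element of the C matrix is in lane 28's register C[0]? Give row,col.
28: gid=7,tid=0
[0] (7+0,0*2+0) = (7,0)

7,0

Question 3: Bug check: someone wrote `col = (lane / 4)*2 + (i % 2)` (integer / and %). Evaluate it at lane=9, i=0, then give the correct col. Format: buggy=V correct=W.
buggy=4 correct=2

`(lane / 4)*2 + (i % 2)`[9,0]=>4
lane 9: grp=2 (9/4), tig=1 (9%4)
i=0: r=2+0=2, c=1*2+0=2
col: 4 vs 2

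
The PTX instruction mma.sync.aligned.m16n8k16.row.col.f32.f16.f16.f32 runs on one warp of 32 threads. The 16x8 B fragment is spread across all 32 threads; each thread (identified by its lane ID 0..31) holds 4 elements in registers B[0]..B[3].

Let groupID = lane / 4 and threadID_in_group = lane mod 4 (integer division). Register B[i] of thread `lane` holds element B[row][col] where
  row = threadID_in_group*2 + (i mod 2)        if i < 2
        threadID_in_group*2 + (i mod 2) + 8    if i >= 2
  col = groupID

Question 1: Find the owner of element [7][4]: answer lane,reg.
c=4→G=4  r=7→rhi=0,T=3,p=1
L=4*4+3=19  i=0*2+1=1

19,1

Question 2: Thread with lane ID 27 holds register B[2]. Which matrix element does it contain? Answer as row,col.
14,6

lane 27→27/4=6, 27 mod 4=3
i=2  r:2·3+0+8→14  c:6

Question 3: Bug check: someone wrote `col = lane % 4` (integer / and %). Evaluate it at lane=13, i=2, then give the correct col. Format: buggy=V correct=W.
buggy=1 correct=3

`lane % 4`[13,2]=>1
lane 13=>13/4=3, 13 mod 4=1
i=2  r:2·1+0+8=>10  c:3
col: 1 vs 3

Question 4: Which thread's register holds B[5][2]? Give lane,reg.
10,1

c: 2->gid=2  r: 5->r8=0,tid=2,i&1=1
L=2*4+2=10  i=0*2+1=1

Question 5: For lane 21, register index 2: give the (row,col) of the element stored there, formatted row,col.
lane 21->21/4=5, 21 mod 4=1
i=2  r:2·1+0+8->10  c:5

10,5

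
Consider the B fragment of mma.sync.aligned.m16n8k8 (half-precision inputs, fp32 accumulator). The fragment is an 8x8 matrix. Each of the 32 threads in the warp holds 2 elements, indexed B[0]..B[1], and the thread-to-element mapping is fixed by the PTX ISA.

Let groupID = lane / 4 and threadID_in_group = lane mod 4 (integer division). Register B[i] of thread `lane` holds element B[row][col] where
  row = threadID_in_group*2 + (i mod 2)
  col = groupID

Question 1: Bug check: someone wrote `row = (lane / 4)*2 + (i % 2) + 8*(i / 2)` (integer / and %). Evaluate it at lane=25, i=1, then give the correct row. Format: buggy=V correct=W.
`(lane / 4)*2 + (i % 2) + 8*(i / 2)`[25,1]->13
L=25->g=25>>2=6, t=25&3=1
[1]->row 1·2+1=3  col g=6
row: 13 vs 3

buggy=13 correct=3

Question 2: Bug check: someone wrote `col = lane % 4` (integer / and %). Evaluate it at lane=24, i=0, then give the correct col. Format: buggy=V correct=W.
`lane % 4`[24,0]→0
L=24→G=24>>2=6, T=24&3=0
[0]→row 0·2+0=0  col G=6
col: 0 vs 6

buggy=0 correct=6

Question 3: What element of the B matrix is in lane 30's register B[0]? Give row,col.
4,7

lane 30: gid=7 (30/4), tid=2 (30%4)
i=0: r=2*2+0=4, c=gid=7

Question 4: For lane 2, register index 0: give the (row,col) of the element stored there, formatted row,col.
lane 2: G=0 (2/4), T=2 (2%4)
i=0: r=2*2+0=4, c=G=0

4,0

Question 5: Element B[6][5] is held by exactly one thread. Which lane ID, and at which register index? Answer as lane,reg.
23,0

c: 5->gid=5  r: 6->tid=3,i&1=0
L=5*4+3=23  i=0=0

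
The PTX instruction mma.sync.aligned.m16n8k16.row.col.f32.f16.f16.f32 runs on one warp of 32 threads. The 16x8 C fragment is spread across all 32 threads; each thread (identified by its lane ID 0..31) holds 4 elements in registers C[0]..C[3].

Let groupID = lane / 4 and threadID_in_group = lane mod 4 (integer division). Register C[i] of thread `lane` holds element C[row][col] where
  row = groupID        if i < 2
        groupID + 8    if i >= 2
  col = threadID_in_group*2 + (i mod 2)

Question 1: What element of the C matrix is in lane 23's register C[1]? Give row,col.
5,7

L=23=>grp=23>>2=5, tig=23&3=3
[1]=>row 5+0=5  col 3·2+1=7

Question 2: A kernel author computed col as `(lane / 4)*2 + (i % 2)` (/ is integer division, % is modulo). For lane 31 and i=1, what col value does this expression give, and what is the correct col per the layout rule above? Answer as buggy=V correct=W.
`(lane / 4)*2 + (i % 2)`[31,1]=>15
L=31=>grp=31>>2=7, tig=31&3=3
[1]=>row 7+0=7  col 3·2+1=7
col: 15 vs 7

buggy=15 correct=7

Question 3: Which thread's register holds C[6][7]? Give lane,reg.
27,1

r=6⇒gr=6,Rb=0  c=7⇒th=3,odd=1
L=6*4+3=27  i=0*2+1=1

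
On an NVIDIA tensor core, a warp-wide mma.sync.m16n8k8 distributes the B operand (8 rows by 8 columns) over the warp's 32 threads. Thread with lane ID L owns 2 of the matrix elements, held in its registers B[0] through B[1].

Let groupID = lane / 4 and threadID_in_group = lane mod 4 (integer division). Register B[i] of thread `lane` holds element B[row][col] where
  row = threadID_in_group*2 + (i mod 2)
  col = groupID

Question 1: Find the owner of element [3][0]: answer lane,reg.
1,1

c=0->g=0  r=3->t=1,b0=1
L=0*4+1=1  i=1=1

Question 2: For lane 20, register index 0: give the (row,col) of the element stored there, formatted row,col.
lane 20→20/4=5, 20 mod 4=0
i=0  r:2·0+0→0  c:5

0,5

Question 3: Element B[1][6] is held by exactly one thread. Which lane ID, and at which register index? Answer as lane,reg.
24,1

c=6→G=6  r=1→T=0,p=1
L=6*4+0=24  i=1=1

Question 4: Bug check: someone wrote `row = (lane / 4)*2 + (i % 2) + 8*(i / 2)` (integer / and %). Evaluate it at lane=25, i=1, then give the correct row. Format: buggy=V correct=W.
buggy=13 correct=3

`(lane / 4)*2 + (i % 2) + 8*(i / 2)`[25,1]=>13
lane 25=>25/4=6, 25 mod 4=1
i=1  r:2·1+1=>3  c:6
row: 13 vs 3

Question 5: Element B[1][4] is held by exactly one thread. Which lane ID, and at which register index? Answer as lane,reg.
16,1

c: 4->gid=4  r: 1->tid=0,i&1=1
L=4*4+0=16  i=1=1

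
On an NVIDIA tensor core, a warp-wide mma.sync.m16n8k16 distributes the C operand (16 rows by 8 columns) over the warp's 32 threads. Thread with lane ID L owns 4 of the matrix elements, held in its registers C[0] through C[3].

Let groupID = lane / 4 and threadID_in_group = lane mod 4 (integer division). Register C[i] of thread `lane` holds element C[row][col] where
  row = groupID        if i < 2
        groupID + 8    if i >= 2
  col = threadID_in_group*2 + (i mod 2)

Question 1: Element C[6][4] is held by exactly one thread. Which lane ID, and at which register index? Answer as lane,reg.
r: 6->gid=6,r8=0  c: 4->tid=2,i&1=0
L=6*4+2=26  i=0*2+0=0

26,0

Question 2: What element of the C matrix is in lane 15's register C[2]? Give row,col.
L=15=>grp=15>>2=3, tig=15&3=3
[2]=>row 3+8=11  col 3·2+0=6

11,6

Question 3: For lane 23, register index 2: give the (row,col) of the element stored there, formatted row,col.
13,6

23: g=5,t=3
[2] (5+8,3*2+0) = (13,6)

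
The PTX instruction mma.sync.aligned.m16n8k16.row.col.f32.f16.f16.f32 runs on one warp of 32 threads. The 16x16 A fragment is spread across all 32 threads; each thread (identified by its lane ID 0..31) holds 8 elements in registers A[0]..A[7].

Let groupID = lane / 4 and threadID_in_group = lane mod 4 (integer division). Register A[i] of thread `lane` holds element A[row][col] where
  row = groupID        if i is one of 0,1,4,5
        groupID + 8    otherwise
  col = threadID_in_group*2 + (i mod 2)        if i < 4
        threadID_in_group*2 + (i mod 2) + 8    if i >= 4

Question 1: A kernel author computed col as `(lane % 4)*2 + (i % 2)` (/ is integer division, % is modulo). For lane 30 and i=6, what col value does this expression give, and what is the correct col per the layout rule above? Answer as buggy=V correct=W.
`(lane % 4)*2 + (i % 2)`[30,6]->4
lane 30: gid=7 (30/4), tid=2 (30%4)
i=6: r=7+8=15, c=2*2+0+8=12
col: 4 vs 12

buggy=4 correct=12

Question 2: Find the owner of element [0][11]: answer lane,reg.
r=0→G=0,rhi=0  c=11→chi=1,T=1,p=1
L=0*4+1=1  i=1*4+0*2+1=5

1,5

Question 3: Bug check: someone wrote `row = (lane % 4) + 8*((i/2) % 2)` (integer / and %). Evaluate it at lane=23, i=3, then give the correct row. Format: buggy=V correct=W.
buggy=11 correct=13

`(lane % 4) + 8*((i/2) % 2)`[23,3]->11
L=23->g=23>>2=5, t=23&3=3
[3]->row 5+8=13  col 3·2+1+0=7
row: 11 vs 13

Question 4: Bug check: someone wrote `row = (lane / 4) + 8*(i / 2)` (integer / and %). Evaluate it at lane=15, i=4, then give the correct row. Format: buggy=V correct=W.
`(lane / 4) + 8*(i / 2)`[15,4]->19
L=15->gid=15>>2=3, tid=15&3=3
[4]->row 3+0=3  col 3·2+0+8=14
row: 19 vs 3

buggy=19 correct=3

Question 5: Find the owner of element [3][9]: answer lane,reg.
12,5

r=3⇒gr=3,Rb=0  c=9⇒Cb=1,th=0,odd=1
L=3*4+0=12  i=1*4+0*2+1=5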